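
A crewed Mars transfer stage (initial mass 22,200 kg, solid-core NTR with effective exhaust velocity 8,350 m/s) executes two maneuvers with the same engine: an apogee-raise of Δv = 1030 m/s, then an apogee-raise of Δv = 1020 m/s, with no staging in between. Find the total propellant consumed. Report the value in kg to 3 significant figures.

total propellant consumed ≈ 4830 kg

After the first burn: m = 22200 × exp(−1030/8350.0) = 22200 × 0.88395 = 19,623.7 kg.
After the second burn: m = 19,623.7 × exp(−1020/8350.0) = 19,623.7 × 0.88501 = 17,367.2 kg.
Total propellant = m₀ − m_final = 22200 − 17,367.2 = 4,832.8 kg.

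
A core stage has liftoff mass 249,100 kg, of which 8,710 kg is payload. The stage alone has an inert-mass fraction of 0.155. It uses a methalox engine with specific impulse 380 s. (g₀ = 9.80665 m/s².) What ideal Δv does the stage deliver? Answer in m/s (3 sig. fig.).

Stage wet mass = m₀ − payload = 249,100 − 8,710 = 240,390 kg.
Stage dry mass = ε × stage wet mass = 0.155 × 240,390 = 37,260.5 kg.
Burnout mass m_f = stage dry + payload = 37,260.5 + 8,710 = 45,970.5 kg.
v_e = Isp · g₀ = 380 × 9.80665 = 3726.5 m/s.
Δv = v_e · ln(249,100/45,970.5) = 3726.5 × ln(5.419) = 3726.5 × 1.6899 ≈ 6297 m/s.

Δv ≈ 6300 m/s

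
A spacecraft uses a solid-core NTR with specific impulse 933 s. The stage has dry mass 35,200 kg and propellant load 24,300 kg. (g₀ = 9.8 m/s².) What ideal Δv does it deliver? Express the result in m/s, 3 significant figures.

Δv ≈ 4800 m/s

v_e = Isp · g₀ = 933 × 9.8 = 9143.4 m/s.
m₀ = m_dry + m_prop = 35,200 + 24,300 = 59,500 kg.
Δv = v_e · ln(m₀/m_f) = 9143.4 × ln(1.69) = 9143.4 × 0.5249 ≈ 4799.6 m/s.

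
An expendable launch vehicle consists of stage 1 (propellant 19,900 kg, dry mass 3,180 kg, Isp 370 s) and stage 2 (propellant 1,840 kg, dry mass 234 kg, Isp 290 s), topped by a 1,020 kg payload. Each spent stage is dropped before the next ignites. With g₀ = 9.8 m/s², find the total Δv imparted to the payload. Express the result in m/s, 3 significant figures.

Ignition mass of stage 1 = 19,900+3,180 + 1,840+234 + 1,020 = 26,174 kg.
Stage 1: m₀ = 26,174 kg, m_f = 26,174 − 19,900 = 6,274 kg; Δv = 370×9.8×ln(4.172) = 3626.0×1.4284 ≈ 5179 m/s.
Stage 2: m₀ = 3,094 kg, m_f = 3,094 − 1,840 = 1,254 kg; Δv = 290×9.8×ln(2.467) = 2842.0×0.9031 ≈ 2567 m/s.
Total Δv = 5179 + 2567 = 7746 m/s.

Δv ≈ 7750 m/s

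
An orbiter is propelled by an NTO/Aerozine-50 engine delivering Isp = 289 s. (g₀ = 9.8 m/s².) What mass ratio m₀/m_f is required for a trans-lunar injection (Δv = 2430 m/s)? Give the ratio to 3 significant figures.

v_e = Isp · g₀ = 289 × 9.8 = 2832.2 m/s.
m₀/m_f = exp(Δv / v_e) = exp(2430 / 2832.2) = exp(0.8580) = 2.3584.

mass ratio ≈ 2.36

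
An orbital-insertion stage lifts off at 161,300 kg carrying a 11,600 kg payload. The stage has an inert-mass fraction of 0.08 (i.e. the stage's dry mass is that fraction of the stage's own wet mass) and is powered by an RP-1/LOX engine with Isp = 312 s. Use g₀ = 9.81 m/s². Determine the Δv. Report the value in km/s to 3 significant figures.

Stage wet mass = m₀ − payload = 161,300 − 11,600 = 149,700 kg.
Stage dry mass = ε × stage wet mass = 0.08 × 149,700 = 11,976 kg.
Burnout mass m_f = stage dry + payload = 11,976 + 11,600 = 23,576 kg.
v_e = Isp · g₀ = 312 × 9.81 = 3060.7 m/s.
Using Δv = v_e ln(m₀/m_f): Δv = v_e · ln(161,300/23,576) = 3060.7 × ln(6.842) = 3060.7 × 1.9230 ≈ 5886 m/s.

Δv ≈ 5.89 km/s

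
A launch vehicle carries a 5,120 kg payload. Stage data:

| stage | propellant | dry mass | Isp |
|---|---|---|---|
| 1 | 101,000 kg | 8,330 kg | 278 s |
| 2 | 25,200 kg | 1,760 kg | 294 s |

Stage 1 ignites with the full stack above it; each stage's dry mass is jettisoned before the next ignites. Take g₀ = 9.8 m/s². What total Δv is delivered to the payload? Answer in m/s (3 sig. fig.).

Ignition mass of stage 1 = 101,000+8,330 + 25,200+1,760 + 5,120 = 141,410 kg.
Stage 1: m₀ = 141,410 kg, m_f = 141,410 − 101,000 = 40,410 kg; Δv = 278×9.8×ln(3.499) = 2724.4×1.2526 ≈ 3413 m/s.
Stage 2: m₀ = 32,080 kg, m_f = 32,080 − 25,200 = 6,880 kg; Δv = 294×9.8×ln(4.663) = 2881.2×1.5396 ≈ 4436 m/s.
Total Δv = 3413 + 4436 = 7849 m/s.

Δv ≈ 7850 m/s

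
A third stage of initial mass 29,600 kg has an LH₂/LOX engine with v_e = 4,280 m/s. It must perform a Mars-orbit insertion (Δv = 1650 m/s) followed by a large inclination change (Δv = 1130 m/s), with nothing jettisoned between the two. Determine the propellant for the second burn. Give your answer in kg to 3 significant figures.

propellant for the second burn ≈ 4670 kg

After the first burn: m = 29600 × exp(−1650/4280.0) = 29600 × 0.68010 = 20,131 kg.
After the second burn: m = 20,131 × exp(−1130/4280.0) = 20,131 × 0.76796 = 15,459.8 kg.
Second-burn propellant = 20,131 − 15,459.8 = 4,671.2 kg.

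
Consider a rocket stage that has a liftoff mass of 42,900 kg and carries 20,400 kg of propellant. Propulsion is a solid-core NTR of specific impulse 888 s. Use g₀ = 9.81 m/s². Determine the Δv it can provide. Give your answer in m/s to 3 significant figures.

v_e = Isp · g₀ = 888 × 9.81 = 8711.3 m/s.
m_f = m₀ − m_prop = 42,900 − 20,400 = 22,500 kg.
Δv = v_e · ln(m₀/m_f) = 8711.3 × ln(1.907) = 8711.3 × 0.6454 ≈ 5621.9 m/s.

Δv ≈ 5620 m/s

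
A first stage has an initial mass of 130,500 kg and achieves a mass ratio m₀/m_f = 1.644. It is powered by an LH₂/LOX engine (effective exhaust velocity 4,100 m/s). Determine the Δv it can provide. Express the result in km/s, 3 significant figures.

From the ideal rocket equation, Δv = v_e · ln(1.644) = 4100.0 × 0.4971 ≈ 2038.2 m/s.

Δv ≈ 2.04 km/s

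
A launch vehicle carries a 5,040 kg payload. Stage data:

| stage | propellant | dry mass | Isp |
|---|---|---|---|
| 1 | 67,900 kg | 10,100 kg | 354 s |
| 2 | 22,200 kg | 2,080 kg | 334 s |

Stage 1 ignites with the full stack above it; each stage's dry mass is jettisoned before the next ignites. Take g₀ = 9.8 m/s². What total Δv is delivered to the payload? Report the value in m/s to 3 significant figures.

Δv ≈ 8110 m/s

Ignition mass of stage 1 = 67,900+10,100 + 22,200+2,080 + 5,040 = 107,320 kg.
Stage 1: m₀ = 107,320 kg, m_f = 107,320 − 67,900 = 39,420 kg; Δv = 354×9.8×ln(2.722) = 3469.2×1.0015 ≈ 3475 m/s.
Stage 2: m₀ = 29,320 kg, m_f = 29,320 − 22,200 = 7,120 kg; Δv = 334×9.8×ln(4.118) = 3273.2×1.4154 ≈ 4633 m/s.
Total Δv = 3475 + 4633 = 8108 m/s.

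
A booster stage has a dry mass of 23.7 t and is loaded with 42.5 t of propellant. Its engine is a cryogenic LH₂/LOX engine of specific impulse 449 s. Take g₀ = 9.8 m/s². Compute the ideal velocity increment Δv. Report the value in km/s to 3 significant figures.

Δv ≈ 4.52 km/s

v_e = Isp · g₀ = 449 × 9.8 = 4400.2 m/s.
m₀ = m_dry + m_prop = 23.7 + 42.5 = 66.2 t.
Using Δv = v_e ln(m₀/m_f): Δv = v_e · ln(m₀/m_f) = 4400.2 × ln(2.793) = 4400.2 × 1.0272 ≈ 4519.9 m/s.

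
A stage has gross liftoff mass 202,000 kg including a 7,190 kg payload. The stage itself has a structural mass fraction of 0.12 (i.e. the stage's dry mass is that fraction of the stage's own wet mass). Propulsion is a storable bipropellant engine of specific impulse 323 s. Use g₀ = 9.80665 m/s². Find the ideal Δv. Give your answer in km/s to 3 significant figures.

Stage wet mass = m₀ − payload = 202,000 − 7,190 = 194,810 kg.
Stage dry mass = ε × stage wet mass = 0.12 × 194,810 = 23,377.2 kg.
Burnout mass m_f = stage dry + payload = 23,377.2 + 7,190 = 30,567.2 kg.
v_e = Isp · g₀ = 323 × 9.80665 = 3167.5 m/s.
Using Δv = v_e ln(m₀/m_f): Δv = v_e · ln(202,000/30,567.2) = 3167.5 × ln(6.608) = 3167.5 × 1.8883 ≈ 5981 m/s.

Δv ≈ 5.98 km/s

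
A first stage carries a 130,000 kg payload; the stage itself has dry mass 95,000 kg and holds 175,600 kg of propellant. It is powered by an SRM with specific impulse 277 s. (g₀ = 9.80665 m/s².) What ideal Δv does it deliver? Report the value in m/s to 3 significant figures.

v_e = Isp · g₀ = 277 × 9.80665 = 2716.4 m/s.
m₀ = payload + dry + propellant = 130,000 + 95,000 + 175,600 = 400,600 kg.
m_f = payload + dry = 130,000 + 95,000 = 225,000 kg.
From the ideal rocket equation, Δv = v_e · ln(m₀/m_f) = 2716.4 × ln(1.78) = 2716.4 × 0.5769 ≈ 1567.0 m/s.

Δv ≈ 1570 m/s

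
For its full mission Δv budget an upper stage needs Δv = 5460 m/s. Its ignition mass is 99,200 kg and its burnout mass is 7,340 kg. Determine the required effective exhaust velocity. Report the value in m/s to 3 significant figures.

ln(m₀/m_f) = ln(99200/7340) = ln(13.51) = 2.6038.
Using Δv = v_e ln(m₀/m_f): v_e = Δv / ln(m₀/m_f) = 5460 / 2.6038 = 2096.9 m/s.

v_e ≈ 2100 m/s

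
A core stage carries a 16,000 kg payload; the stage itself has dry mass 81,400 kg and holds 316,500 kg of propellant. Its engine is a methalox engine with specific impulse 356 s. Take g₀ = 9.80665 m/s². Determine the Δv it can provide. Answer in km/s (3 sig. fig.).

Δv ≈ 5.05 km/s

v_e = Isp · g₀ = 356 × 9.80665 = 3491.2 m/s.
m₀ = payload + dry + propellant = 16,000 + 81,400 + 316,500 = 413,900 kg.
m_f = payload + dry = 16,000 + 81,400 = 97,400 kg.
From the ideal rocket equation, Δv = v_e · ln(m₀/m_f) = 3491.2 × ln(4.249) = 3491.2 × 1.4468 ≈ 5051.0 m/s.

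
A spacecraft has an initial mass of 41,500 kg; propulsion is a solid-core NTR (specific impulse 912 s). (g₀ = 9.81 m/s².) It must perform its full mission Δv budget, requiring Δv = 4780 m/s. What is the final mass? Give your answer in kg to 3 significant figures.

v_e = Isp · g₀ = 912 × 9.81 = 8946.7 m/s.
m₀/m_f = exp(Δv / v_e) = exp(4780 / 8946.7) = exp(0.5343) = 1.7062.
m_f = m₀ / 1.7062 = 41,500 / 1.7062 = 24,323.1 kg.

final mass ≈ 24300 kg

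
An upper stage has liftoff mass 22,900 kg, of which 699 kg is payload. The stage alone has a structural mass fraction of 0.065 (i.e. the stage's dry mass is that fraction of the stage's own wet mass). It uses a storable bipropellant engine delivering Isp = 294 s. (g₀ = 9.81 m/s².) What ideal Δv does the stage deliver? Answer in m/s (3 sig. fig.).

Stage wet mass = m₀ − payload = 22,900 − 699 = 22,201 kg.
Stage dry mass = ε × stage wet mass = 0.065 × 22,201 = 1,443.07 kg.
Burnout mass m_f = stage dry + payload = 1,443.07 + 699 = 2,142.07 kg.
v_e = Isp · g₀ = 294 × 9.81 = 2884.1 m/s.
Δv = v_e · ln(22,900/2,142.07) = 2884.1 × ln(10.69) = 2884.1 × 2.3694 ≈ 6834 m/s.

Δv ≈ 6830 m/s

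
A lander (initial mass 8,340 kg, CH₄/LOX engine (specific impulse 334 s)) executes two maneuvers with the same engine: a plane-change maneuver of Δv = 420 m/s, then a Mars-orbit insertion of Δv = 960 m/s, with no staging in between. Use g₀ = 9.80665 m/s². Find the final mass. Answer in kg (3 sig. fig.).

final mass ≈ 5470 kg

v_e = Isp · g₀ = 334 × 9.80665 = 3275.4 m/s.
After the first burn: m = 8340 × exp(−420/3275.4) = 8340 × 0.87965 = 7,336.28 kg.
After the second burn: m = 7,336.28 × exp(−960/3275.4) = 7,336.28 × 0.74595 = 5,472.5 kg.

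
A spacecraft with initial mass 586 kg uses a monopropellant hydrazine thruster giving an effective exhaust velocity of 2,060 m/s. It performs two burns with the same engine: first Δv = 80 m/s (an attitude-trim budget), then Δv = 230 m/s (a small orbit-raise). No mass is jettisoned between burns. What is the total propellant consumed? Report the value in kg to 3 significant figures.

total propellant consumed ≈ 81.9 kg

After the first burn: m = 586 × exp(−80/2060.0) = 586 × 0.96191 = 563.679 kg.
After the second burn: m = 563.679 × exp(−230/2060.0) = 563.679 × 0.89436 = 504.132 kg.
Total propellant = m₀ − m_final = 586 − 504.132 = 81.868 kg.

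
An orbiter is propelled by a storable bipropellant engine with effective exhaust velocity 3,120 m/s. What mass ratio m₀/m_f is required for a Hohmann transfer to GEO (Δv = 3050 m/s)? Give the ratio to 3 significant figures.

mass ratio ≈ 2.66

By the Tsiolkovsky rocket equation, m₀/m_f = exp(Δv / v_e) = exp(3050 / 3120.0) = exp(0.9776) = 2.6580.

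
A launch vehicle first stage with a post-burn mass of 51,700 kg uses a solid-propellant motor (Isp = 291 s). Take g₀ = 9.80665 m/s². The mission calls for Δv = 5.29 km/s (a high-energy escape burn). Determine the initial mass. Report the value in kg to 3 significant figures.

v_e = Isp · g₀ = 291 × 9.80665 = 2853.7 m/s.
From the ideal rocket equation, m₀/m_f = exp(Δv / v_e) = exp(5290 / 2853.7) = exp(1.8537) = 6.3835.
m₀ = m_f × 6.3835 = 51,700 × 6.3835 = 330,027 kg.

initial mass ≈ 330000 kg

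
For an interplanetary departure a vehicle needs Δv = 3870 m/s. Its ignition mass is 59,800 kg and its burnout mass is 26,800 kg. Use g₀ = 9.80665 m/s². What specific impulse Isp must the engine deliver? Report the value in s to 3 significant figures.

Isp ≈ 492 s

ln(m₀/m_f) = ln(59800/26800) = ln(2.231) = 0.8026.
v_e = Δv / ln(m₀/m_f) = 3870 / 0.8026 = 4821.8 m/s.
Isp = v_e / g₀ = 4821.8 / 9.80665 = 491.7 s.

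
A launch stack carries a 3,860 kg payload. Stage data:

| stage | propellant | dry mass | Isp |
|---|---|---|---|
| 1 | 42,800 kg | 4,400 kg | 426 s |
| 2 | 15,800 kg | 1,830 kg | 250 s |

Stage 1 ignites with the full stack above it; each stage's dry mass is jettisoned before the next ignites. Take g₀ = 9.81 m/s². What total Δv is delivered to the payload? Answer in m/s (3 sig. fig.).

Ignition mass of stage 1 = 42,800+4,400 + 15,800+1,830 + 3,860 = 68,690 kg.
Stage 1: m₀ = 68,690 kg, m_f = 68,690 − 42,800 = 25,890 kg; Δv = 426×9.81×ln(2.653) = 4179.1×0.9757 ≈ 4078 m/s.
Stage 2: m₀ = 21,490 kg, m_f = 21,490 − 15,800 = 5,690 kg; Δv = 250×9.81×ln(3.777) = 2452.5×1.3289 ≈ 3259 m/s.
Total Δv = 4078 + 3259 = 7337 m/s.

Δv ≈ 7340 m/s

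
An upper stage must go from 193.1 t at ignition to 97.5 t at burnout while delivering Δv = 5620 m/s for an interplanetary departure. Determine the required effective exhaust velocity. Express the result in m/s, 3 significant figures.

ln(m₀/m_f) = ln(193100/97500) = ln(1.981) = 0.6834.
Using Δv = v_e ln(m₀/m_f): v_e = Δv / ln(m₀/m_f) = 5620 / 0.6834 = 8224.1 m/s.

v_e ≈ 8220 m/s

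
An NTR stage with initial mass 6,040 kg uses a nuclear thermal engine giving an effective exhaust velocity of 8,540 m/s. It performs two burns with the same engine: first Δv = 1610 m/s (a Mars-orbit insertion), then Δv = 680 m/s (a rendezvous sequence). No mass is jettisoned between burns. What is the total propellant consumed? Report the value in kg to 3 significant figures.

After the first burn: m = 6040 × exp(−1610/8540.0) = 6040 × 0.82818 = 5,002.21 kg.
After the second burn: m = 5,002.21 × exp(−680/8540.0) = 5,002.21 × 0.92346 = 4,619.34 kg.
Total propellant = m₀ − m_final = 6040 − 4,619.34 = 1,420.66 kg.

total propellant consumed ≈ 1420 kg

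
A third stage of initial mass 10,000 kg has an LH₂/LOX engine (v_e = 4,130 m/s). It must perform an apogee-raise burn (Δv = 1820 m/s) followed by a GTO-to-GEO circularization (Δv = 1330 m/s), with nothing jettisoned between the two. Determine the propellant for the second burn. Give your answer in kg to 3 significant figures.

After the first burn: m = 10000 × exp(−1820/4130.0) = 10000 × 0.64360 = 6,436 kg.
After the second burn: m = 6,436 × exp(−1330/4130.0) = 6,436 × 0.72467 = 4,663.98 kg.
Second-burn propellant = 6,436 − 4,663.98 = 1,772.02 kg.

propellant for the second burn ≈ 1770 kg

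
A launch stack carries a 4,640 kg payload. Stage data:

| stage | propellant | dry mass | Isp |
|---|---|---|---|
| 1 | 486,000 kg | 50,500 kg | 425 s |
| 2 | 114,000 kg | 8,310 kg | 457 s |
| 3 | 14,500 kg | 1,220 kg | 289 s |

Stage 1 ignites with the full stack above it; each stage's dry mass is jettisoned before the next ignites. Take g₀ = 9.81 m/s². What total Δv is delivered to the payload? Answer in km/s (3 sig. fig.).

Δv ≈ 16.0 km/s

Ignition mass of stage 1 = 486,000+50,500 + 114,000+8,310 + 14,500+1,220 + 4,640 = 679,170 kg.
Stage 1: m₀ = 679,170 kg, m_f = 679,170 − 486,000 = 193,170 kg; Δv = 425×9.81×ln(3.516) = 4169.2×1.2573 ≈ 5242 m/s.
Stage 2: m₀ = 142,670 kg, m_f = 142,670 − 114,000 = 28,670 kg; Δv = 457×9.81×ln(4.976) = 4483.2×1.6047 ≈ 7194 m/s.
Stage 3: m₀ = 20,360 kg, m_f = 20,360 − 14,500 = 5,860 kg; Δv = 289×9.81×ln(3.474) = 2835.1×1.2454 ≈ 3531 m/s.
Total Δv = 5242 + 7194 + 3531 = 15967 m/s.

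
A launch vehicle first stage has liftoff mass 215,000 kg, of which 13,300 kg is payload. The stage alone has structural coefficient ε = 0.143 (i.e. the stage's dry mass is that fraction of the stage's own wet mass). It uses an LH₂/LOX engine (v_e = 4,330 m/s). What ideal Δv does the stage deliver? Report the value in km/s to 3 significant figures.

Δv ≈ 7.06 km/s

Stage wet mass = m₀ − payload = 215,000 − 13,300 = 201,700 kg.
Stage dry mass = ε × stage wet mass = 0.143 × 201,700 = 28,843.1 kg.
Burnout mass m_f = stage dry + payload = 28,843.1 + 13,300 = 42,143.1 kg.
By the Tsiolkovsky rocket equation, Δv = v_e · ln(215,000/42,143.1) = 4330.0 × ln(5.102) = 4330.0 × 1.6296 ≈ 7056 m/s.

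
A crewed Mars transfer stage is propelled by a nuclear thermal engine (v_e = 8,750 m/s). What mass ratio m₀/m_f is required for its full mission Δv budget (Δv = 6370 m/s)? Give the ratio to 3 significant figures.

mass ratio ≈ 2.07

m₀/m_f = exp(Δv / v_e) = exp(6370 / 8750.0) = exp(0.7280) = 2.0709.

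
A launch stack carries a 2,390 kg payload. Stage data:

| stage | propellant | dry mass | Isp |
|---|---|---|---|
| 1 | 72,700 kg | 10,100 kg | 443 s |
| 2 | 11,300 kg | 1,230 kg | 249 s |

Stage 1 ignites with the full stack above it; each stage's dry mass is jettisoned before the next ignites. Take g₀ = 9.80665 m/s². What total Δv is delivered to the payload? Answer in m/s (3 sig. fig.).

Δv ≈ 9380 m/s

Ignition mass of stage 1 = 72,700+10,100 + 11,300+1,230 + 2,390 = 97,720 kg.
Stage 1: m₀ = 97,720 kg, m_f = 97,720 − 72,700 = 25,020 kg; Δv = 443×9.80665×ln(3.906) = 4344.3×1.3624 ≈ 5919 m/s.
Stage 2: m₀ = 14,920 kg, m_f = 14,920 − 11,300 = 3,620 kg; Δv = 249×9.80665×ln(4.122) = 2441.9×1.4162 ≈ 3458 m/s.
Total Δv = 5919 + 3458 = 9377 m/s.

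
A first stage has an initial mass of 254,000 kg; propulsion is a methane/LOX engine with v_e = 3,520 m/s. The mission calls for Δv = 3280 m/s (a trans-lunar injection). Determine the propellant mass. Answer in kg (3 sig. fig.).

propellant mass ≈ 154000 kg

m₀/m_f = exp(Δv / v_e) = exp(3280 / 3520.0) = exp(0.9318) = 2.5391.
m_f = 254,000 / 2.5391 = 100,035 kg, so propellant = m₀ − m_f = 254,000 − 100,035 = 153,965 kg.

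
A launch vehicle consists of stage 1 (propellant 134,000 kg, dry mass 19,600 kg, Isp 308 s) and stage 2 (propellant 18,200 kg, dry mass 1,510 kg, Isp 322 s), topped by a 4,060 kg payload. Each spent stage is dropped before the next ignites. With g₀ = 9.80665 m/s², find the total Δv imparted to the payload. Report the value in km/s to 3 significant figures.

Δv ≈ 8.84 km/s

Ignition mass of stage 1 = 134,000+19,600 + 18,200+1,510 + 4,060 = 177,370 kg.
Stage 1: m₀ = 177,370 kg, m_f = 177,370 − 134,000 = 43,370 kg; Δv = 308×9.80665×ln(4.09) = 3020.4×1.4085 ≈ 4254 m/s.
Stage 2: m₀ = 23,770 kg, m_f = 23,770 − 18,200 = 5,570 kg; Δv = 322×9.80665×ln(4.268) = 3157.7×1.4510 ≈ 4582 m/s.
Total Δv = 4254 + 4582 = 8836 m/s.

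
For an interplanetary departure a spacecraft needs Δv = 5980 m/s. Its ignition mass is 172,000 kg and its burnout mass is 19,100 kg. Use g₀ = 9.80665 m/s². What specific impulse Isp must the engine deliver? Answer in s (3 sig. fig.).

ln(m₀/m_f) = ln(172000/19100) = ln(9.005) = 2.1978.
From the ideal rocket equation, v_e = Δv / ln(m₀/m_f) = 5980 / 2.1978 = 2720.9 m/s.
Isp = v_e / g₀ = 2720.9 / 9.80665 = 277.5 s.

Isp ≈ 277 s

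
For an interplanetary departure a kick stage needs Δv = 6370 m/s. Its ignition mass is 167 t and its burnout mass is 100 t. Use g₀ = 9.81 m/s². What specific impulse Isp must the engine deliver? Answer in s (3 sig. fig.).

Isp ≈ 1270 s

ln(m₀/m_f) = ln(167000/100000) = ln(1.67) = 0.5128.
Using Δv = v_e ln(m₀/m_f): v_e = Δv / ln(m₀/m_f) = 6370 / 0.5128 = 12421.4 m/s.
Isp = v_e / g₀ = 12421.4 / 9.81 = 1266.2 s.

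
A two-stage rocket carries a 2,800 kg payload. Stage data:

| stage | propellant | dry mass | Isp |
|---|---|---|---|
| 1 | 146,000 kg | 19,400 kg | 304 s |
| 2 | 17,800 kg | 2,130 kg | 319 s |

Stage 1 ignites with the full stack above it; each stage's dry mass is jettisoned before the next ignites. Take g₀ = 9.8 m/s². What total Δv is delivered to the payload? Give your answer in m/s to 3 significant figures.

Ignition mass of stage 1 = 146,000+19,400 + 17,800+2,130 + 2,800 = 188,130 kg.
Stage 1: m₀ = 188,130 kg, m_f = 188,130 − 146,000 = 42,130 kg; Δv = 304×9.8×ln(4.465) = 2979.2×1.4964 ≈ 4458 m/s.
Stage 2: m₀ = 22,730 kg, m_f = 22,730 − 17,800 = 4,930 kg; Δv = 319×9.8×ln(4.611) = 3126.2×1.5283 ≈ 4778 m/s.
Total Δv = 4458 + 4778 = 9236 m/s.

Δv ≈ 9240 m/s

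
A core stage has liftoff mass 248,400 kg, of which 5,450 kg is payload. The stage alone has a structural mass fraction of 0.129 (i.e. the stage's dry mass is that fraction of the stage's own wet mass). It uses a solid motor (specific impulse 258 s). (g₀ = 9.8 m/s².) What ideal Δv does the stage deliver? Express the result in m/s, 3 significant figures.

Stage wet mass = m₀ − payload = 248,400 − 5,450 = 242,950 kg.
Stage dry mass = ε × stage wet mass = 0.129 × 242,950 = 31,340.6 kg.
Burnout mass m_f = stage dry + payload = 31,340.6 + 5,450 = 36,790.6 kg.
v_e = Isp · g₀ = 258 × 9.8 = 2528.4 m/s.
From the ideal rocket equation, Δv = v_e · ln(248,400/36,790.6) = 2528.4 × ln(6.752) = 2528.4 × 1.9098 ≈ 4829 m/s.

Δv ≈ 4830 m/s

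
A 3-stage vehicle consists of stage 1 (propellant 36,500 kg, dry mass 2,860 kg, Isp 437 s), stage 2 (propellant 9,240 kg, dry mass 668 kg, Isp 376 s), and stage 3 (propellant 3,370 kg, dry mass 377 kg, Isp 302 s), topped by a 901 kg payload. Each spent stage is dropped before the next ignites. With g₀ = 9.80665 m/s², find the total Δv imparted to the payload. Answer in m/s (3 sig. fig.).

Δv ≈ 12400 m/s

Ignition mass of stage 1 = 36,500+2,860 + 9,240+668 + 3,370+377 + 901 = 53,916 kg.
Stage 1: m₀ = 53,916 kg, m_f = 53,916 − 36,500 = 17,416 kg; Δv = 437×9.80665×ln(3.096) = 4285.5×1.1300 ≈ 4843 m/s.
Stage 2: m₀ = 14,556 kg, m_f = 14,556 − 9,240 = 5,316 kg; Δv = 376×9.80665×ln(2.738) = 3687.3×1.0073 ≈ 3714 m/s.
Stage 3: m₀ = 4,648 kg, m_f = 4,648 − 3,370 = 1,278 kg; Δv = 302×9.80665×ln(3.637) = 2961.6×1.2911 ≈ 3824 m/s.
Total Δv = 4843 + 3714 + 3824 = 12381 m/s.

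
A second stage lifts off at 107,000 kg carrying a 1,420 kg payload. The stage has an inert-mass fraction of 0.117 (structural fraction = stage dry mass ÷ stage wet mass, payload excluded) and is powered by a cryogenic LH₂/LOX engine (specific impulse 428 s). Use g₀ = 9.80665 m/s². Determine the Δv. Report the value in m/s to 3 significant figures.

Δv ≈ 8600 m/s

Stage wet mass = m₀ − payload = 107,000 − 1,420 = 105,580 kg.
Stage dry mass = ε × stage wet mass = 0.117 × 105,580 = 12,352.9 kg.
Burnout mass m_f = stage dry + payload = 12,352.9 + 1,420 = 13,772.9 kg.
v_e = Isp · g₀ = 428 × 9.80665 = 4197.2 m/s.
By the Tsiolkovsky rocket equation, Δv = v_e · ln(107,000/13,772.9) = 4197.2 × ln(7.769) = 4197.2 × 2.0501 ≈ 8605 m/s.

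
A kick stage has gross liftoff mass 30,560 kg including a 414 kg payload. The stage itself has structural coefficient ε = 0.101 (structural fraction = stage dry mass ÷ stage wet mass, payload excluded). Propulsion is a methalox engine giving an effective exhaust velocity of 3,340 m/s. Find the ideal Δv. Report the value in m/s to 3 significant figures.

Δv ≈ 7280 m/s

Stage wet mass = m₀ − payload = 30,560 − 414 = 30,146 kg.
Stage dry mass = ε × stage wet mass = 0.101 × 30,146 = 3,044.75 kg.
Burnout mass m_f = stage dry + payload = 3,044.75 + 414 = 3,458.75 kg.
From the ideal rocket equation, Δv = v_e · ln(30,560/3,458.75) = 3340.0 × ln(8.836) = 3340.0 × 2.1788 ≈ 7277 m/s.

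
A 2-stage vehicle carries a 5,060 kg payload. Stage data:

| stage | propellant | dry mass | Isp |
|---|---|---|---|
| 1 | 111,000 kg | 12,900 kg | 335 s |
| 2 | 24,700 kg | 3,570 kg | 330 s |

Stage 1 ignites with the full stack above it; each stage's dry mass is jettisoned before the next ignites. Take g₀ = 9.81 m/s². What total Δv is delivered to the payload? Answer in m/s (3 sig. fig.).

Δv ≈ 8400 m/s

Ignition mass of stage 1 = 111,000+12,900 + 24,700+3,570 + 5,060 = 157,230 kg.
Stage 1: m₀ = 157,230 kg, m_f = 157,230 − 111,000 = 46,230 kg; Δv = 335×9.81×ln(3.401) = 3286.4×1.2241 ≈ 4023 m/s.
Stage 2: m₀ = 33,330 kg, m_f = 33,330 − 24,700 = 8,630 kg; Δv = 330×9.81×ln(3.862) = 3237.3×1.3512 ≈ 4374 m/s.
Total Δv = 4023 + 4374 = 8397 m/s.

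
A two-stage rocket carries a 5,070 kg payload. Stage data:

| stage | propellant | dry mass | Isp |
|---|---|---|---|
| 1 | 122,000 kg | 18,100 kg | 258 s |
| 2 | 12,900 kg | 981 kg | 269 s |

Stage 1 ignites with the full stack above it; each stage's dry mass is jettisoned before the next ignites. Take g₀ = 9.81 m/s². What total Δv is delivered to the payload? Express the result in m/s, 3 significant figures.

Δv ≈ 6700 m/s

Ignition mass of stage 1 = 122,000+18,100 + 12,900+981 + 5,070 = 159,051 kg.
Stage 1: m₀ = 159,051 kg, m_f = 159,051 − 122,000 = 37,051 kg; Δv = 258×9.81×ln(4.293) = 2531.0×1.4569 ≈ 3687 m/s.
Stage 2: m₀ = 18,951 kg, m_f = 18,951 − 12,900 = 6,051 kg; Δv = 269×9.81×ln(3.132) = 2638.9×1.1416 ≈ 3013 m/s.
Total Δv = 3687 + 3013 = 6700 m/s.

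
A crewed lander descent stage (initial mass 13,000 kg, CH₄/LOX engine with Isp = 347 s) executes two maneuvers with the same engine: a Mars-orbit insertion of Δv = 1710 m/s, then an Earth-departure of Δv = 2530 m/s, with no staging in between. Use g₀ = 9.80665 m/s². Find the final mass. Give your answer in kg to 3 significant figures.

v_e = Isp · g₀ = 347 × 9.80665 = 3402.9 m/s.
After the first burn: m = 13000 × exp(−1710/3402.9) = 13000 × 0.60501 = 7,865.13 kg.
After the second burn: m = 7,865.13 × exp(−2530/3402.9) = 7,865.13 × 0.47546 = 3,739.55 kg.

final mass ≈ 3740 kg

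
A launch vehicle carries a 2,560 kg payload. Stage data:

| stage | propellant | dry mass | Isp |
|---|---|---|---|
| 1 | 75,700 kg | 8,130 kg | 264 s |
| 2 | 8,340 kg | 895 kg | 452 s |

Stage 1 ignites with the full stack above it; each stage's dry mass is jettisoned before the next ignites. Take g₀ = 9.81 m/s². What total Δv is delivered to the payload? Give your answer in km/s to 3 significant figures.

Ignition mass of stage 1 = 75,700+8,130 + 8,340+895 + 2,560 = 95,625 kg.
Stage 1: m₀ = 95,625 kg, m_f = 95,625 − 75,700 = 19,925 kg; Δv = 264×9.81×ln(4.799) = 2589.8×1.5685 ≈ 4062 m/s.
Stage 2: m₀ = 11,795 kg, m_f = 11,795 − 8,340 = 3,455 kg; Δv = 452×9.81×ln(3.414) = 4434.1×1.2279 ≈ 5444 m/s.
Total Δv = 4062 + 5444 = 9506 m/s.

Δv ≈ 9.51 km/s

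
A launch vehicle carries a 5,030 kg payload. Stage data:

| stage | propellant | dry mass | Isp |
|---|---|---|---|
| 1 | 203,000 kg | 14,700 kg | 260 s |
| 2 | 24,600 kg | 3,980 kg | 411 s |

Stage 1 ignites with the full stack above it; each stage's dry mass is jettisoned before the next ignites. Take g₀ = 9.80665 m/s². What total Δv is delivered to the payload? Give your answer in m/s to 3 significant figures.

Δv ≈ 9510 m/s

Ignition mass of stage 1 = 203,000+14,700 + 24,600+3,980 + 5,030 = 251,310 kg.
Stage 1: m₀ = 251,310 kg, m_f = 251,310 − 203,000 = 48,310 kg; Δv = 260×9.80665×ln(5.202) = 2549.7×1.6490 ≈ 4205 m/s.
Stage 2: m₀ = 33,610 kg, m_f = 33,610 − 24,600 = 9,010 kg; Δv = 411×9.80665×ln(3.73) = 4030.5×1.3165 ≈ 5306 m/s.
Total Δv = 4205 + 5306 = 9511 m/s.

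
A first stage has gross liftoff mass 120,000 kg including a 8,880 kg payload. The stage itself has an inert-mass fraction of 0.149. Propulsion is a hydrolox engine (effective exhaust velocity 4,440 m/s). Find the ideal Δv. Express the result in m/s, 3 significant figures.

Δv ≈ 6890 m/s

Stage wet mass = m₀ − payload = 120,000 − 8,880 = 111,120 kg.
Stage dry mass = ε × stage wet mass = 0.149 × 111,120 = 16,556.9 kg.
Burnout mass m_f = stage dry + payload = 16,556.9 + 8,880 = 25,436.9 kg.
Using Δv = v_e ln(m₀/m_f): Δv = v_e · ln(120,000/25,436.9) = 4440.0 × ln(4.718) = 4440.0 × 1.5513 ≈ 6888 m/s.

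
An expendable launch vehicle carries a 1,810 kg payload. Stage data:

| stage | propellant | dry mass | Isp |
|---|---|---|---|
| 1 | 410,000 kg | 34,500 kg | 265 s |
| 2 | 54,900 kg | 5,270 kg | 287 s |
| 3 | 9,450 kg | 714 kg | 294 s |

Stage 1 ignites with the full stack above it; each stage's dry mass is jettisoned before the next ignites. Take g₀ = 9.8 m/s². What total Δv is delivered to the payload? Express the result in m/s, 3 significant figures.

Δv ≈ 12600 m/s

Ignition mass of stage 1 = 410,000+34,500 + 54,900+5,270 + 9,450+714 + 1,810 = 516,644 kg.
Stage 1: m₀ = 516,644 kg, m_f = 516,644 − 410,000 = 106,644 kg; Δv = 265×9.8×ln(4.845) = 2597.0×1.5779 ≈ 4098 m/s.
Stage 2: m₀ = 72,144 kg, m_f = 72,144 − 54,900 = 17,244 kg; Δv = 287×9.8×ln(4.184) = 2812.6×1.4312 ≈ 4025 m/s.
Stage 3: m₀ = 11,974 kg, m_f = 11,974 − 9,450 = 2,524 kg; Δv = 294×9.8×ln(4.744) = 2881.2×1.5569 ≈ 4486 m/s.
Total Δv = 4098 + 4025 + 4486 = 12609 m/s.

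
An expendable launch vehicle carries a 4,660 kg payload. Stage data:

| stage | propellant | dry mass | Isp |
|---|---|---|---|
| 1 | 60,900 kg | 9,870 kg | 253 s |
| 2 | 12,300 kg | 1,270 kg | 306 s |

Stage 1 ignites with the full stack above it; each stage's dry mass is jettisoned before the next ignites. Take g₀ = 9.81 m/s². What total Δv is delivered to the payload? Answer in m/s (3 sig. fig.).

Δv ≈ 6230 m/s

Ignition mass of stage 1 = 60,900+9,870 + 12,300+1,270 + 4,660 = 89,000 kg.
Stage 1: m₀ = 89,000 kg, m_f = 89,000 − 60,900 = 28,100 kg; Δv = 253×9.81×ln(3.167) = 2481.9×1.1529 ≈ 2861 m/s.
Stage 2: m₀ = 18,230 kg, m_f = 18,230 − 12,300 = 5,930 kg; Δv = 306×9.81×ln(3.074) = 3001.9×1.1230 ≈ 3371 m/s.
Total Δv = 2861 + 3371 = 6232 m/s.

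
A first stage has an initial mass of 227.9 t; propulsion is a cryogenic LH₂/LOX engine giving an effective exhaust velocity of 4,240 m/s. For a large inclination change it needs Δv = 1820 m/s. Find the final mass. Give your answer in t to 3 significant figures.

final mass ≈ 148 t

m₀/m_f = exp(Δv / v_e) = exp(1820 / 4240.0) = exp(0.4292) = 1.5361.
m_f = m₀ / 1.5361 = 227.9 / 1.5361 = 148.363 t.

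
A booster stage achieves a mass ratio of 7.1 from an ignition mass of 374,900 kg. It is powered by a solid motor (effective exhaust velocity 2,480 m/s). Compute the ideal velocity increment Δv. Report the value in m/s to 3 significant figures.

Δv ≈ 4860 m/s

Δv = v_e · ln(7.1) = 2480.0 × 1.9601 ≈ 4861.0 m/s.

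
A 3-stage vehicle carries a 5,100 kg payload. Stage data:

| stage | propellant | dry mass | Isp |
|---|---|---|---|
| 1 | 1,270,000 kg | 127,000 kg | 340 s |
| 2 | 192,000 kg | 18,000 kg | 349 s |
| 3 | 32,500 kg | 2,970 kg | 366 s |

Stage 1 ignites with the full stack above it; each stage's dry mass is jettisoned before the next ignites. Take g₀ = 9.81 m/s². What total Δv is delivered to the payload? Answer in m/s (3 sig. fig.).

Δv ≈ 15700 m/s

Ignition mass of stage 1 = 1,270,000+127,000 + 192,000+18,000 + 32,500+2,970 + 5,100 = 1,647,570 kg.
Stage 1: m₀ = 1,647,570 kg, m_f = 1,647,570 − 1,270,000 = 377,570 kg; Δv = 340×9.81×ln(4.364) = 3335.4×1.4733 ≈ 4914 m/s.
Stage 2: m₀ = 250,570 kg, m_f = 250,570 − 192,000 = 58,570 kg; Δv = 349×9.81×ln(4.278) = 3423.7×1.4535 ≈ 4976 m/s.
Stage 3: m₀ = 40,570 kg, m_f = 40,570 − 32,500 = 8,070 kg; Δv = 366×9.81×ln(5.027) = 3590.5×1.6149 ≈ 5798 m/s.
Total Δv = 4914 + 4976 + 5798 = 15688 m/s.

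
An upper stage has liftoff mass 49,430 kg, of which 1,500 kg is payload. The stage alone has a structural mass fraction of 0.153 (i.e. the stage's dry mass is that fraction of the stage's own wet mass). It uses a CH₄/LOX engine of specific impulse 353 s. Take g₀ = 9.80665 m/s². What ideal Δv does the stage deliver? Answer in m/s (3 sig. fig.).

Stage wet mass = m₀ − payload = 49,430 − 1,500 = 47,930 kg.
Stage dry mass = ε × stage wet mass = 0.153 × 47,930 = 7,333.29 kg.
Burnout mass m_f = stage dry + payload = 7,333.29 + 1,500 = 8,833.29 kg.
v_e = Isp · g₀ = 353 × 9.80665 = 3461.7 m/s.
By the Tsiolkovsky rocket equation, Δv = v_e · ln(49,430/8,833.29) = 3461.7 × ln(5.596) = 3461.7 × 1.7220 ≈ 5961 m/s.

Δv ≈ 5960 m/s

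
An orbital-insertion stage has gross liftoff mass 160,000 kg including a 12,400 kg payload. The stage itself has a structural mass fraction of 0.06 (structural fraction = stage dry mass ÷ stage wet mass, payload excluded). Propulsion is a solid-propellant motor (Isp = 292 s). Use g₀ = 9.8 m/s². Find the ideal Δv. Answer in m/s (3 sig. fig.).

Stage wet mass = m₀ − payload = 160,000 − 12,400 = 147,600 kg.
Stage dry mass = ε × stage wet mass = 0.06 × 147,600 = 8,856 kg.
Burnout mass m_f = stage dry + payload = 8,856 + 12,400 = 21,256 kg.
v_e = Isp · g₀ = 292 × 9.8 = 2861.6 m/s.
Rocket equation: Δv = v_e · ln(160,000/21,256) = 2861.6 × ln(7.527) = 2861.6 × 2.0185 ≈ 5776 m/s.

Δv ≈ 5780 m/s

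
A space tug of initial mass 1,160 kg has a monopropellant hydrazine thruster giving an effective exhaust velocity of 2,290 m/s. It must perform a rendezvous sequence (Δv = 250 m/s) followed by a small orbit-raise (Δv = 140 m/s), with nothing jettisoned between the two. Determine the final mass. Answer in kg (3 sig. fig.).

final mass ≈ 978 kg

After the first burn: m = 1160 × exp(−250/2290.0) = 1160 × 0.89658 = 1,040.03 kg.
After the second burn: m = 1,040.03 × exp(−140/2290.0) = 1,040.03 × 0.94070 = 978.356 kg.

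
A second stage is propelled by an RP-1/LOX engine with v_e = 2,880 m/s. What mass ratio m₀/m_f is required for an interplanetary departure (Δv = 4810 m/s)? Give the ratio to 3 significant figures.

m₀/m_f = exp(Δv / v_e) = exp(4810 / 2880.0) = exp(1.6701) = 5.3129.

mass ratio ≈ 5.31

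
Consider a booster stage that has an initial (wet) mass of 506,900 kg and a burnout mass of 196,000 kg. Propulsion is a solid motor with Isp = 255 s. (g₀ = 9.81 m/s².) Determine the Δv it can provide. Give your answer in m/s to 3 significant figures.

Δv ≈ 2380 m/s

v_e = Isp · g₀ = 255 × 9.81 = 2501.6 m/s.
From the ideal rocket equation, Δv = v_e · ln(m₀/m_f) = 2501.6 × ln(2.586) = 2501.6 × 0.9502 ≈ 2377.0 m/s.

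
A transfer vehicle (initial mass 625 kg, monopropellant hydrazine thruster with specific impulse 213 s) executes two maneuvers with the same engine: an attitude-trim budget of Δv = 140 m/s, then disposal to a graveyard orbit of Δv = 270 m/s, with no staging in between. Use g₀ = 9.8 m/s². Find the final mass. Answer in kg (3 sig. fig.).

v_e = Isp · g₀ = 213 × 9.8 = 2087.4 m/s.
After the first burn: m = 625 × exp(−140/2087.4) = 625 × 0.93513 = 584.456 kg.
After the second burn: m = 584.456 × exp(−270/2087.4) = 584.456 × 0.87867 = 513.544 kg.

final mass ≈ 514 kg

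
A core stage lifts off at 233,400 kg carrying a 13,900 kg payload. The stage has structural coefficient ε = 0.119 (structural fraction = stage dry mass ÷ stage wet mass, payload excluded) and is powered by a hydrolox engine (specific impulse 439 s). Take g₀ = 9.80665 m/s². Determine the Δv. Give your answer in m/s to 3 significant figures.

Δv ≈ 7590 m/s

Stage wet mass = m₀ − payload = 233,400 − 13,900 = 219,500 kg.
Stage dry mass = ε × stage wet mass = 0.119 × 219,500 = 26,120.5 kg.
Burnout mass m_f = stage dry + payload = 26,120.5 + 13,900 = 40,020.5 kg.
v_e = Isp · g₀ = 439 × 9.80665 = 4305.1 m/s.
By the Tsiolkovsky rocket equation, Δv = v_e · ln(233,400/40,020.5) = 4305.1 × ln(5.832) = 4305.1 × 1.7634 ≈ 7591 m/s.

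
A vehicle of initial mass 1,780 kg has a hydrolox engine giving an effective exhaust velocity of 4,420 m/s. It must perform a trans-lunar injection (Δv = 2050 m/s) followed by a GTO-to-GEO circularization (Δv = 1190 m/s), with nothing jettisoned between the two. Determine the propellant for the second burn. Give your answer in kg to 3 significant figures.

propellant for the second burn ≈ 264 kg

After the first burn: m = 1780 × exp(−2050/4420.0) = 1780 × 0.62889 = 1,119.42 kg.
After the second burn: m = 1,119.42 × exp(−1190/4420.0) = 1,119.42 × 0.76397 = 855.203 kg.
Second-burn propellant = 1,119.42 − 855.203 = 264.217 kg.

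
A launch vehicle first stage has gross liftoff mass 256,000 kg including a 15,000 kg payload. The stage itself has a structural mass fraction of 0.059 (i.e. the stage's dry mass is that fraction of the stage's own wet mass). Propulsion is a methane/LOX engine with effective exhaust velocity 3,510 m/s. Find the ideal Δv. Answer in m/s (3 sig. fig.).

Δv ≈ 7620 m/s

Stage wet mass = m₀ − payload = 256,000 − 15,000 = 241,000 kg.
Stage dry mass = ε × stage wet mass = 0.059 × 241,000 = 14,219 kg.
Burnout mass m_f = stage dry + payload = 14,219 + 15,000 = 29,219 kg.
Δv = v_e · ln(256,000/29,219) = 3510.0 × ln(8.761) = 3510.0 × 2.1704 ≈ 7618 m/s.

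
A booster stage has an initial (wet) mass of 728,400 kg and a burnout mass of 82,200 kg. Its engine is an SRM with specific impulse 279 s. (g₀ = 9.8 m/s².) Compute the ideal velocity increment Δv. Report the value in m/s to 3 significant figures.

v_e = Isp · g₀ = 279 × 9.8 = 2734.2 m/s.
Rocket equation: Δv = v_e · ln(m₀/m_f) = 2734.2 × ln(8.861) = 2734.2 × 2.1817 ≈ 5965.2 m/s.

Δv ≈ 5970 m/s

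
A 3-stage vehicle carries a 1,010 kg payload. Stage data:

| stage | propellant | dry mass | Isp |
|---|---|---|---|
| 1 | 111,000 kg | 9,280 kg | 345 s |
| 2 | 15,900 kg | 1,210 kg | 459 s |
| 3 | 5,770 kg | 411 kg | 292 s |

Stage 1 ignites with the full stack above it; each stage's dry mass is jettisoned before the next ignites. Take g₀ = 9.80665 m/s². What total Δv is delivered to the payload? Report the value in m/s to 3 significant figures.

Ignition mass of stage 1 = 111,000+9,280 + 15,900+1,210 + 5,770+411 + 1,010 = 144,581 kg.
Stage 1: m₀ = 144,581 kg, m_f = 144,581 − 111,000 = 33,581 kg; Δv = 345×9.80665×ln(4.305) = 3383.3×1.4599 ≈ 4939 m/s.
Stage 2: m₀ = 24,301 kg, m_f = 24,301 − 15,900 = 8,401 kg; Δv = 459×9.80665×ln(2.893) = 4501.3×1.0622 ≈ 4781 m/s.
Stage 3: m₀ = 7,191 kg, m_f = 7,191 − 5,770 = 1,421 kg; Δv = 292×9.80665×ln(5.061) = 2863.5×1.6215 ≈ 4643 m/s.
Total Δv = 4939 + 4781 + 4643 = 14363 m/s.

Δv ≈ 14400 m/s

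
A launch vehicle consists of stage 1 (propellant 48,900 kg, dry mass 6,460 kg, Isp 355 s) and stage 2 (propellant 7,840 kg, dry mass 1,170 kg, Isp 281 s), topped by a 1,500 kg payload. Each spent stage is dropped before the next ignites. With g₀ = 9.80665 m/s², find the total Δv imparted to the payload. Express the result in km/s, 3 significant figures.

Ignition mass of stage 1 = 48,900+6,460 + 7,840+1,170 + 1,500 = 65,870 kg.
Stage 1: m₀ = 65,870 kg, m_f = 65,870 − 48,900 = 16,970 kg; Δv = 355×9.80665×ln(3.882) = 3481.4×1.3562 ≈ 4722 m/s.
Stage 2: m₀ = 10,510 kg, m_f = 10,510 − 7,840 = 2,670 kg; Δv = 281×9.80665×ln(3.936) = 2755.7×1.3702 ≈ 3776 m/s.
Total Δv = 4722 + 3776 = 8498 m/s.

Δv ≈ 8.50 km/s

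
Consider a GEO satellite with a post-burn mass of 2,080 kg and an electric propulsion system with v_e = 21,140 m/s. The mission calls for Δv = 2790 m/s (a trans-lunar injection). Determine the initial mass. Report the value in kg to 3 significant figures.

By the Tsiolkovsky rocket equation, m₀/m_f = exp(Δv / v_e) = exp(2790 / 21140.0) = exp(0.1320) = 1.1411.
m₀ = m_f × 1.1411 = 2,080 × 1.1411 = 2,373.49 kg.

initial mass ≈ 2370 kg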